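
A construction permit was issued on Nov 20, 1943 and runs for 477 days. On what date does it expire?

Advancing 477 days from November 20, 1943.
November has 30 days, so 30 − 20 = 10 days remain after November 20, 1943; 477 − 10 = 467 left.
December 1943 has 31 days: 467 − 31 = 436 left.
January 1944 has 31 days: 436 − 31 = 405 left.
February 1944 has 29 days (1944 is a leap year): 405 − 29 = 376 left.
March 1944 has 31 days: 376 − 31 = 345 left.
April 1944 has 30 days: 345 − 30 = 315 left.
May 1944 has 31 days: 315 − 31 = 284 left.
June 1944 has 30 days: 284 − 30 = 254 left.
July 1944 has 31 days: 254 − 31 = 223 left.
August 1944 has 31 days: 223 − 31 = 192 left.
September 1944 has 30 days: 192 − 30 = 162 left.
October 1944 has 31 days: 162 − 31 = 131 left.
November 1944 has 30 days: 131 − 30 = 101 left.
December 1944 has 31 days: 101 − 31 = 70 left.
January 1945 has 31 days: 70 − 31 = 39 left.
February 1945 has 28 days (1945 is not a leap year): 39 − 28 = 11 left.
11 days into March 1945 → March 11, 1945.

March 11, 1945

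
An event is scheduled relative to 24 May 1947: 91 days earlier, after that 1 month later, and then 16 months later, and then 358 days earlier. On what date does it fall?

July 30, 1947

Subtracting 91 days from May 24, 1947:
Going back 24 days from May 24, 1947 reaches the end of the previous month; 91 − 24 = 67 left.
April 1947 has 30 days: 67 − 30 = 37 left.
March 1947 has 31 days: 37 − 31 = 6 left.
February 1947 has 28 days; 28 − 6 = 22 → February 22, 1947.
Advancing 1 month from February 22, 1947:
month 2 + 1 = 3 → March 1947.
Day 22 is valid in March, giving March 22, 1947.
Advancing 16 months from March 22, 1947:
month 3 + 16 = 19, which is month 7 of year 1948 → July 1948.
Day 22 is valid in July, giving July 22, 1948.
Counting back 358 days from July 22, 1948:
Going back 22 days from July 22, 1948 reaches the end of the previous month; 358 − 22 = 336 left.
June 1948 has 30 days: 336 − 30 = 306 left.
May 1948 has 31 days: 306 − 31 = 275 left.
April 1948 has 30 days: 275 − 30 = 245 left.
March 1948 has 31 days: 245 − 31 = 214 left.
February 1948 has 29 days (1948 is a leap year): 214 − 29 = 185 left.
January 1948 has 31 days: 185 − 31 = 154 left.
December 1947 has 31 days: 154 − 31 = 123 left.
November 1947 has 30 days: 123 − 30 = 93 left.
October 1947 has 31 days: 93 − 31 = 62 left.
September 1947 has 30 days: 62 − 30 = 32 left.
August 1947 has 31 days: 32 − 31 = 1 left.
July 1947 has 31 days; 31 − 1 = 30 → July 30, 1947.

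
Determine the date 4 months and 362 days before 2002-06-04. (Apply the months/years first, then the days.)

February 7, 2001

Subtracting 4 months and 362 days from June 4, 2002: first the month/year part, then the days.
month 6 − 4 = 2 → February 2002.
Day 4 is valid in February, giving February 4, 2002.
Now subtract 362 days from February 4, 2002.
Going back 4 days from February 4, 2002 reaches the end of the previous month; 362 − 4 = 358 left.
January 2002 has 31 days: 358 − 31 = 327 left.
December 2001 has 31 days: 327 − 31 = 296 left.
November 2001 has 30 days: 296 − 30 = 266 left.
October 2001 has 31 days: 266 − 31 = 235 left.
September 2001 has 30 days: 235 − 30 = 205 left.
August 2001 has 31 days: 205 − 31 = 174 left.
July 2001 has 31 days: 174 − 31 = 143 left.
June 2001 has 30 days: 143 − 30 = 113 left.
May 2001 has 31 days: 113 − 31 = 82 left.
April 2001 has 30 days: 82 − 30 = 52 left.
March 2001 has 31 days: 52 − 31 = 21 left.
February 2001 has 28 days; 28 − 21 = 7 → February 7, 2001.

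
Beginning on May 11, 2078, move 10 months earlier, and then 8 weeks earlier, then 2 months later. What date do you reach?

July 16, 2077

Subtracting 10 months from May 11, 2078:
month 5 − 10 = -5, which is month 7 of year 2077 → July 2077.
Day 11 is valid in July, giving July 11, 2077.
Counting back 8 weeks (= 56 days) from July 11, 2077:
Going back 11 days from July 11, 2077 reaches the end of the previous month; 56 − 11 = 45 left.
June 2077 has 30 days: 45 − 30 = 15 left.
May 2077 has 31 days; 31 − 15 = 16 → May 16, 2077.
Counting forward 2 months from May 16, 2077:
month 5 + 2 = 7 → July 2077.
Day 16 is valid in July, giving July 16, 2077.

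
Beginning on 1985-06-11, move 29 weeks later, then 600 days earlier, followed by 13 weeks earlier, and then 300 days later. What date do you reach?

December 5, 1984

Advancing 29 weeks (= 203 days) from June 11, 1985:
June has 30 days, so 30 − 11 = 19 days remain after June 11, 1985; 203 − 19 = 184 left.
July 1985 has 31 days: 184 − 31 = 153 left.
August 1985 has 31 days: 153 − 31 = 122 left.
September 1985 has 30 days: 122 − 30 = 92 left.
October 1985 has 31 days: 92 − 31 = 61 left.
November 1985 has 30 days: 61 − 30 = 31 left.
31 days into December 1985 → December 31, 1985.
Subtracting 600 days from December 31, 1985:
Going back 31 days from December 31, 1985 reaches the end of the previous month; 600 − 31 = 569 left.
November 1985 has 30 days: 569 − 30 = 539 left.
October 1985 has 31 days: 539 − 31 = 508 left.
September 1985 has 30 days: 508 − 30 = 478 left.
August 1985 has 31 days: 478 − 31 = 447 left.
July 1985 has 31 days: 447 − 31 = 416 left.
June 1985 has 30 days: 416 − 30 = 386 left.
May 1985 has 31 days: 386 − 31 = 355 left.
April 1985 has 30 days: 355 − 30 = 325 left.
March 1985 has 31 days: 325 − 31 = 294 left.
February 1985 has 28 days (1985 is not a leap year): 294 − 28 = 266 left.
January 1985 has 31 days: 266 − 31 = 235 left.
December 1984 has 31 days: 235 − 31 = 204 left.
November 1984 has 30 days: 204 − 30 = 174 left.
October 1984 has 31 days: 174 − 31 = 143 left.
September 1984 has 30 days: 143 − 30 = 113 left.
August 1984 has 31 days: 113 − 31 = 82 left.
July 1984 has 31 days: 82 − 31 = 51 left.
June 1984 has 30 days: 51 − 30 = 21 left.
May 1984 has 31 days; 31 − 21 = 10 → May 10, 1984.
Subtracting 13 weeks (= 91 days) from May 10, 1984:
Going back 10 days from May 10, 1984 reaches the end of the previous month; 91 − 10 = 81 left.
April 1984 has 30 days: 81 − 30 = 51 left.
March 1984 has 31 days: 51 − 31 = 20 left.
February 1984 has 29 days; 29 − 20 = 9 → February 9, 1984.
Adding 300 days from February 9, 1984:
February has 29 days, so 29 − 9 = 20 days remain after February 9, 1984; 300 − 20 = 280 left.
March 1984 has 31 days: 280 − 31 = 249 left.
April 1984 has 30 days: 249 − 30 = 219 left.
May 1984 has 31 days: 219 − 31 = 188 left.
June 1984 has 30 days: 188 − 30 = 158 left.
July 1984 has 31 days: 158 − 31 = 127 left.
August 1984 has 31 days: 127 − 31 = 96 left.
September 1984 has 30 days: 96 − 30 = 66 left.
October 1984 has 31 days: 66 − 31 = 35 left.
November 1984 has 30 days: 35 − 30 = 5 left.
5 days into December 1984 → December 5, 1984.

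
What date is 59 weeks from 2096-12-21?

February 7, 2098

Counting forward 59 weeks = 413 days from December 21, 2096.
December has 31 days, so 31 − 21 = 10 days remain after December 21, 2096; 413 − 10 = 403 left.
January 2097 has 31 days: 403 − 31 = 372 left.
February 2097 has 28 days (2097 is not a leap year): 372 − 28 = 344 left.
March 2097 has 31 days: 344 − 31 = 313 left.
April 2097 has 30 days: 313 − 30 = 283 left.
May 2097 has 31 days: 283 − 31 = 252 left.
June 2097 has 30 days: 252 − 30 = 222 left.
July 2097 has 31 days: 222 − 31 = 191 left.
August 2097 has 31 days: 191 − 31 = 160 left.
September 2097 has 30 days: 160 − 30 = 130 left.
October 2097 has 31 days: 130 − 31 = 99 left.
November 2097 has 30 days: 99 − 30 = 69 left.
December 2097 has 31 days: 69 − 31 = 38 left.
January 2098 has 31 days: 38 − 31 = 7 left.
7 days into February 2098 → February 7, 2098.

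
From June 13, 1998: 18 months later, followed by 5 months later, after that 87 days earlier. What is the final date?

February 16, 2000

Adding 18 months from June 13, 1998:
month 6 + 18 = 24, which is month 12 of year 1999 → December 1999.
Day 13 is valid in December, giving December 13, 1999.
Counting forward 5 months from December 13, 1999:
month 12 + 5 = 17, which is month 5 of year 2000 → May 2000.
Day 13 is valid in May, giving May 13, 2000.
Going back 87 days from May 13, 2000:
Going back 13 days from May 13, 2000 reaches the end of the previous month; 87 − 13 = 74 left.
April 2000 has 30 days: 74 − 30 = 44 left.
March 2000 has 31 days: 44 − 31 = 13 left.
February 2000 has 29 days; 29 − 13 = 16 → February 16, 2000.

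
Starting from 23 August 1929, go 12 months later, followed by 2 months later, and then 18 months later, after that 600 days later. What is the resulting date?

December 14, 1933

Counting forward 12 months from August 23, 1929:
month 8 + 12 = 20, which is month 8 of year 1930 → August 1930.
Day 23 is valid in August, giving August 23, 1930.
Adding 2 months from August 23, 1930:
month 8 + 2 = 10 → October 1930.
Day 23 is valid in October, giving October 23, 1930.
Counting forward 18 months from October 23, 1930:
month 10 + 18 = 28, which is month 4 of year 1932 → April 1932.
Day 23 is valid in April, giving April 23, 1932.
Counting forward 600 days from April 23, 1932:
April has 30 days, so 30 − 23 = 7 days remain after April 23, 1932; 600 − 7 = 593 left.
May 1932 has 31 days: 593 − 31 = 562 left.
June 1932 has 30 days: 562 − 30 = 532 left.
July 1932 has 31 days: 532 − 31 = 501 left.
August 1932 has 31 days: 501 − 31 = 470 left.
September 1932 has 30 days: 470 − 30 = 440 left.
October 1932 has 31 days: 440 − 31 = 409 left.
November 1932 has 30 days: 409 − 30 = 379 left.
December 1932 has 31 days: 379 − 31 = 348 left.
January 1933 has 31 days: 348 − 31 = 317 left.
February 1933 has 28 days (1933 is not a leap year): 317 − 28 = 289 left.
March 1933 has 31 days: 289 − 31 = 258 left.
April 1933 has 30 days: 258 − 30 = 228 left.
May 1933 has 31 days: 228 − 31 = 197 left.
June 1933 has 30 days: 197 − 30 = 167 left.
July 1933 has 31 days: 167 − 31 = 136 left.
August 1933 has 31 days: 136 − 31 = 105 left.
September 1933 has 30 days: 105 − 30 = 75 left.
October 1933 has 31 days: 75 − 31 = 44 left.
November 1933 has 30 days: 44 − 30 = 14 left.
14 days into December 1933 → December 14, 1933.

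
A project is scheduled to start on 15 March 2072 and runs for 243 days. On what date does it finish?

November 13, 2072

Advancing 243 days from March 15, 2072.
March has 31 days, so 31 − 15 = 16 days remain after March 15, 2072; 243 − 16 = 227 left.
April 2072 has 30 days: 227 − 30 = 197 left.
May 2072 has 31 days: 197 − 31 = 166 left.
June 2072 has 30 days: 166 − 30 = 136 left.
July 2072 has 31 days: 136 − 31 = 105 left.
August 2072 has 31 days: 105 − 31 = 74 left.
September 2072 has 30 days: 74 − 30 = 44 left.
October 2072 has 31 days: 44 − 31 = 13 left.
13 days into November 2072 → November 13, 2072.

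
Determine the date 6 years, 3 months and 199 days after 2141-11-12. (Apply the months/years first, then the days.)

Advancing 6 years, 3 months and 199 days from November 12, 2141: first the month/year part, then the days.
+6 years → 2147; month 11 + 3 = 14, which is month 2 of year 2148 → February 2148.
Day 12 is valid in February, giving February 12, 2148.
Now add 199 days from February 12, 2148.
February has 29 days, so 29 − 12 = 17 days remain after February 12, 2148; 199 − 17 = 182 left.
March 2148 has 31 days: 182 − 31 = 151 left.
April 2148 has 30 days: 151 − 30 = 121 left.
May 2148 has 31 days: 121 − 31 = 90 left.
June 2148 has 30 days: 90 − 30 = 60 left.
July 2148 has 31 days: 60 − 31 = 29 left.
29 days into August 2148 → August 29, 2148.

August 29, 2148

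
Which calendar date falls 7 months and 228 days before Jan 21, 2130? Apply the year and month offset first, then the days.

Counting back 7 months and 228 days from January 21, 2130: first the month/year part, then the days.
month 1 − 7 = -6, which is month 6 of year 2129 → June 2129.
Day 21 is valid in June, giving June 21, 2129.
Now subtract 228 days from June 21, 2129.
Going back 21 days from June 21, 2129 reaches the end of the previous month; 228 − 21 = 207 left.
May 2129 has 31 days: 207 − 31 = 176 left.
April 2129 has 30 days: 176 − 30 = 146 left.
March 2129 has 31 days: 146 − 31 = 115 left.
February 2129 has 28 days (2129 is not a leap year): 115 − 28 = 87 left.
January 2129 has 31 days: 87 − 31 = 56 left.
December 2128 has 31 days: 56 − 31 = 25 left.
November 2128 has 30 days; 30 − 25 = 5 → November 5, 2128.

November 5, 2128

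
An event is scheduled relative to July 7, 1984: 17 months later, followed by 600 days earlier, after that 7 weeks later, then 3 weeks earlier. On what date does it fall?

May 14, 1984

Advancing 17 months from July 7, 1984:
month 7 + 17 = 24, which is month 12 of year 1985 → December 1985.
Day 7 is valid in December, giving December 7, 1985.
Subtracting 600 days from December 7, 1985:
Going back 7 days from December 7, 1985 reaches the end of the previous month; 600 − 7 = 593 left.
November 1985 has 30 days: 593 − 30 = 563 left.
October 1985 has 31 days: 563 − 31 = 532 left.
September 1985 has 30 days: 532 − 30 = 502 left.
August 1985 has 31 days: 502 − 31 = 471 left.
July 1985 has 31 days: 471 − 31 = 440 left.
June 1985 has 30 days: 440 − 30 = 410 left.
May 1985 has 31 days: 410 − 31 = 379 left.
April 1985 has 30 days: 379 − 30 = 349 left.
March 1985 has 31 days: 349 − 31 = 318 left.
February 1985 has 28 days (1985 is not a leap year): 318 − 28 = 290 left.
January 1985 has 31 days: 290 − 31 = 259 left.
December 1984 has 31 days: 259 − 31 = 228 left.
November 1984 has 30 days: 228 − 30 = 198 left.
October 1984 has 31 days: 198 − 31 = 167 left.
September 1984 has 30 days: 167 − 30 = 137 left.
August 1984 has 31 days: 137 − 31 = 106 left.
July 1984 has 31 days: 106 − 31 = 75 left.
June 1984 has 30 days: 75 − 30 = 45 left.
May 1984 has 31 days: 45 − 31 = 14 left.
April 1984 has 30 days; 30 − 14 = 16 → April 16, 1984.
Advancing 7 weeks (= 49 days) from April 16, 1984:
April has 30 days, so 30 − 16 = 14 days remain after April 16, 1984; 49 − 14 = 35 left.
May 1984 has 31 days: 35 − 31 = 4 left.
4 days into June 1984 → June 4, 1984.
Counting back 3 weeks (= 21 days) from June 4, 1984:
Going back 4 days from June 4, 1984 reaches the end of the previous month; 21 − 4 = 17 left.
May 1984 has 31 days; 31 − 17 = 14 → May 14, 1984.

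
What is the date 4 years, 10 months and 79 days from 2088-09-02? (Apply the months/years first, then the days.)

September 19, 2093

Counting forward 4 years, 10 months and 79 days from September 2, 2088: first the month/year part, then the days.
+4 years → 2092; month 9 + 10 = 19, which is month 7 of year 2093 → July 2093.
Day 2 is valid in July, giving July 2, 2093.
Now add 79 days from July 2, 2093.
July has 31 days, so 31 − 2 = 29 days remain after July 2, 2093; 79 − 29 = 50 left.
August 2093 has 31 days: 50 − 31 = 19 left.
19 days into September 2093 → September 19, 2093.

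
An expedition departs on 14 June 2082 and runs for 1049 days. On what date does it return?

Advancing 1049 days from June 14, 2082.
June has 30 days, so 30 − 14 = 16 days remain after June 14, 2082; 1049 − 16 = 1033 left.
July 2082 has 31 days: 1033 − 31 = 1002 left.
August 2082 has 31 days: 1002 − 31 = 971 left.
September 2082 has 30 days: 971 − 30 = 941 left.
October 2082 has 31 days: 941 − 31 = 910 left.
November 2082 has 30 days: 910 − 30 = 880 left.
December 2082 has 31 days: 880 − 31 = 849 left.
January 2083 has 31 days: 849 − 31 = 818 left.
February 2083 has 28 days (2083 is not a leap year): 818 − 28 = 790 left.
March 2083 has 31 days: 790 − 31 = 759 left.
April 2083 has 30 days: 759 − 30 = 729 left.
May 2083 has 31 days: 729 − 31 = 698 left.
June 2083 has 30 days: 698 − 30 = 668 left.
July 2083 has 31 days: 668 − 31 = 637 left.
August 2083 has 31 days: 637 − 31 = 606 left.
September 2083 has 30 days: 606 − 30 = 576 left.
October 2083 has 31 days: 576 − 31 = 545 left.
November 2083 has 30 days: 545 − 30 = 515 left.
December 2083 has 31 days: 515 − 31 = 484 left.
January 2084 has 31 days: 484 − 31 = 453 left.
February 2084 has 29 days (2084 is a leap year): 453 − 29 = 424 left.
March 2084 has 31 days: 424 − 31 = 393 left.
April 2084 has 30 days: 393 − 30 = 363 left.
May 2084 has 31 days: 363 − 31 = 332 left.
June 2084 has 30 days: 332 − 30 = 302 left.
July 2084 has 31 days: 302 − 31 = 271 left.
August 2084 has 31 days: 271 − 31 = 240 left.
September 2084 has 30 days: 240 − 30 = 210 left.
October 2084 has 31 days: 210 − 31 = 179 left.
November 2084 has 30 days: 179 − 30 = 149 left.
December 2084 has 31 days: 149 − 31 = 118 left.
January 2085 has 31 days: 118 − 31 = 87 left.
February 2085 has 28 days (2085 is not a leap year): 87 − 28 = 59 left.
March 2085 has 31 days: 59 − 31 = 28 left.
28 days into April 2085 → April 28, 2085.

April 28, 2085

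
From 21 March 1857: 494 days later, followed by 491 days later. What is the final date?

December 1, 1859

Advancing 494 days from March 21, 1857:
March has 31 days, so 31 − 21 = 10 days remain after March 21, 1857; 494 − 10 = 484 left.
April 1857 has 30 days: 484 − 30 = 454 left.
May 1857 has 31 days: 454 − 31 = 423 left.
June 1857 has 30 days: 423 − 30 = 393 left.
July 1857 has 31 days: 393 − 31 = 362 left.
August 1857 has 31 days: 362 − 31 = 331 left.
September 1857 has 30 days: 331 − 30 = 301 left.
October 1857 has 31 days: 301 − 31 = 270 left.
November 1857 has 30 days: 270 − 30 = 240 left.
December 1857 has 31 days: 240 − 31 = 209 left.
January 1858 has 31 days: 209 − 31 = 178 left.
February 1858 has 28 days (1858 is not a leap year): 178 − 28 = 150 left.
March 1858 has 31 days: 150 − 31 = 119 left.
April 1858 has 30 days: 119 − 30 = 89 left.
May 1858 has 31 days: 89 − 31 = 58 left.
June 1858 has 30 days: 58 − 30 = 28 left.
28 days into July 1858 → July 28, 1858.
Counting forward 491 days from July 28, 1858:
July has 31 days, so 31 − 28 = 3 days remain after July 28, 1858; 491 − 3 = 488 left.
August 1858 has 31 days: 488 − 31 = 457 left.
September 1858 has 30 days: 457 − 30 = 427 left.
October 1858 has 31 days: 427 − 31 = 396 left.
November 1858 has 30 days: 396 − 30 = 366 left.
December 1858 has 31 days: 366 − 31 = 335 left.
January 1859 has 31 days: 335 − 31 = 304 left.
February 1859 has 28 days (1859 is not a leap year): 304 − 28 = 276 left.
March 1859 has 31 days: 276 − 31 = 245 left.
April 1859 has 30 days: 245 − 30 = 215 left.
May 1859 has 31 days: 215 − 31 = 184 left.
June 1859 has 30 days: 184 − 30 = 154 left.
July 1859 has 31 days: 154 − 31 = 123 left.
August 1859 has 31 days: 123 − 31 = 92 left.
September 1859 has 30 days: 92 − 30 = 62 left.
October 1859 has 31 days: 62 − 31 = 31 left.
November 1859 has 30 days: 31 − 30 = 1 left.
1 day into December 1859 → December 1, 1859.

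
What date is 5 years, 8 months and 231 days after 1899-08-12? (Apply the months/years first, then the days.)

November 29, 1905

Advancing 5 years, 8 months and 231 days from August 12, 1899: first the month/year part, then the days.
+5 years → 1904; month 8 + 8 = 16, which is month 4 of year 1905 → April 1905.
Day 12 is valid in April, giving April 12, 1905.
Now add 231 days from April 12, 1905.
April has 30 days, so 30 − 12 = 18 days remain after April 12, 1905; 231 − 18 = 213 left.
May 1905 has 31 days: 213 − 31 = 182 left.
June 1905 has 30 days: 182 − 30 = 152 left.
July 1905 has 31 days: 152 − 31 = 121 left.
August 1905 has 31 days: 121 − 31 = 90 left.
September 1905 has 30 days: 90 − 30 = 60 left.
October 1905 has 31 days: 60 − 31 = 29 left.
29 days into November 1905 → November 29, 1905.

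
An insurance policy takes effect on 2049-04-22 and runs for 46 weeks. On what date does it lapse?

Counting forward 46 weeks = 322 days from April 22, 2049.
April has 30 days, so 30 − 22 = 8 days remain after April 22, 2049; 322 − 8 = 314 left.
May 2049 has 31 days: 314 − 31 = 283 left.
June 2049 has 30 days: 283 − 30 = 253 left.
July 2049 has 31 days: 253 − 31 = 222 left.
August 2049 has 31 days: 222 − 31 = 191 left.
September 2049 has 30 days: 191 − 30 = 161 left.
October 2049 has 31 days: 161 − 31 = 130 left.
November 2049 has 30 days: 130 − 30 = 100 left.
December 2049 has 31 days: 100 − 31 = 69 left.
January 2050 has 31 days: 69 − 31 = 38 left.
February 2050 has 28 days (2050 is not a leap year): 38 − 28 = 10 left.
10 days into March 2050 → March 10, 2050.

March 10, 2050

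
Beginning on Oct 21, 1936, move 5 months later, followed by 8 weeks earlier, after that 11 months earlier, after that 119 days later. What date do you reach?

June 22, 1936

Advancing 5 months from October 21, 1936:
month 10 + 5 = 15, which is month 3 of year 1937 → March 1937.
Day 21 is valid in March, giving March 21, 1937.
Going back 8 weeks (= 56 days) from March 21, 1937:
Going back 21 days from March 21, 1937 reaches the end of the previous month; 56 − 21 = 35 left.
February 1937 has 28 days (1937 is not a leap year): 35 − 28 = 7 left.
January 1937 has 31 days; 31 − 7 = 24 → January 24, 1937.
Counting back 11 months from January 24, 1937:
month 1 − 11 = -10, which is month 2 of year 1936 → February 1936.
Day 24 is valid in February, giving February 24, 1936.
Advancing 119 days from February 24, 1936:
February has 29 days, so 29 − 24 = 5 days remain after February 24, 1936; 119 − 5 = 114 left.
March 1936 has 31 days: 114 − 31 = 83 left.
April 1936 has 30 days: 83 − 30 = 53 left.
May 1936 has 31 days: 53 − 31 = 22 left.
22 days into June 1936 → June 22, 1936.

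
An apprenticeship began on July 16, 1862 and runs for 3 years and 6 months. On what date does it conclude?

January 16, 1866

Advancing 3 years and 6 months from July 16, 1862.
+3 years → 1865; month 7 + 6 = 13, which is month 1 of year 1866 → January 1866.
Day 16 is valid in January, giving January 16, 1866.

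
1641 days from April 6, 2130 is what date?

Counting forward 1641 days from April 6, 2130.
April has 30 days, so 30 − 6 = 24 days remain after April 6, 2130; 1641 − 24 = 1617 left.
May 2130 has 31 days: 1617 − 31 = 1586 left.
June 2130 has 30 days: 1586 − 30 = 1556 left.
July 2130 has 31 days: 1556 − 31 = 1525 left.
August 2130 has 31 days: 1525 − 31 = 1494 left.
September 2130 has 30 days: 1494 − 30 = 1464 left.
October 2130 has 31 days: 1464 − 31 = 1433 left.
November 2130 has 30 days: 1433 − 30 = 1403 left.
December 2130 has 31 days: 1403 − 31 = 1372 left.
January 2131 has 31 days: 1372 − 31 = 1341 left.
February 2131 has 28 days (2131 is not a leap year): 1341 − 28 = 1313 left.
March 2131 has 31 days: 1313 − 31 = 1282 left.
April 2131 has 30 days: 1282 − 30 = 1252 left.
May 2131 has 31 days: 1252 − 31 = 1221 left.
June 2131 has 30 days: 1221 − 30 = 1191 left.
July 2131 has 31 days: 1191 − 31 = 1160 left.
August 2131 has 31 days: 1160 − 31 = 1129 left.
September 2131 has 30 days: 1129 − 30 = 1099 left.
October 2131 has 31 days: 1099 − 31 = 1068 left.
November 2131 has 30 days: 1068 − 30 = 1038 left.
December 2131 has 31 days: 1038 − 31 = 1007 left.
January 2132 has 31 days: 1007 − 31 = 976 left.
February 2132 has 29 days (2132 is a leap year): 976 − 29 = 947 left.
March 2132 has 31 days: 947 − 31 = 916 left.
April 2132 has 30 days: 916 − 30 = 886 left.
May 2132 has 31 days: 886 − 31 = 855 left.
June 2132 has 30 days: 855 − 30 = 825 left.
July 2132 has 31 days: 825 − 31 = 794 left.
August 2132 has 31 days: 794 − 31 = 763 left.
September 2132 has 30 days: 763 − 30 = 733 left.
October 2132 has 31 days: 733 − 31 = 702 left.
November 2132 has 30 days: 702 − 30 = 672 left.
December 2132 has 31 days: 672 − 31 = 641 left.
January 2133 has 31 days: 641 − 31 = 610 left.
February 2133 has 28 days (2133 is not a leap year): 610 − 28 = 582 left.
March 2133 has 31 days: 582 − 31 = 551 left.
April 2133 has 30 days: 551 − 30 = 521 left.
May 2133 has 31 days: 521 − 31 = 490 left.
June 2133 has 30 days: 490 − 30 = 460 left.
July 2133 has 31 days: 460 − 31 = 429 left.
August 2133 has 31 days: 429 − 31 = 398 left.
September 2133 has 30 days: 398 − 30 = 368 left.
October 2133 has 31 days: 368 − 31 = 337 left.
November 2133 has 30 days: 337 − 30 = 307 left.
December 2133 has 31 days: 307 − 31 = 276 left.
January 2134 has 31 days: 276 − 31 = 245 left.
February 2134 has 28 days (2134 is not a leap year): 245 − 28 = 217 left.
March 2134 has 31 days: 217 − 31 = 186 left.
April 2134 has 30 days: 186 − 30 = 156 left.
May 2134 has 31 days: 156 − 31 = 125 left.
June 2134 has 30 days: 125 − 30 = 95 left.
July 2134 has 31 days: 95 − 31 = 64 left.
August 2134 has 31 days: 64 − 31 = 33 left.
September 2134 has 30 days: 33 − 30 = 3 left.
3 days into October 2134 → October 3, 2134.

October 3, 2134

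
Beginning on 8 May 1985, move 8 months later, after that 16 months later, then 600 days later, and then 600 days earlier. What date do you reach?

May 8, 1987

Adding 8 months from May 8, 1985:
month 5 + 8 = 13, which is month 1 of year 1986 → January 1986.
Day 8 is valid in January, giving January 8, 1986.
Adding 16 months from January 8, 1986:
month 1 + 16 = 17, which is month 5 of year 1987 → May 1987.
Day 8 is valid in May, giving May 8, 1987.
Counting forward 600 days from May 8, 1987:
May has 31 days, so 31 − 8 = 23 days remain after May 8, 1987; 600 − 23 = 577 left.
June 1987 has 30 days: 577 − 30 = 547 left.
July 1987 has 31 days: 547 − 31 = 516 left.
August 1987 has 31 days: 516 − 31 = 485 left.
September 1987 has 30 days: 485 − 30 = 455 left.
October 1987 has 31 days: 455 − 31 = 424 left.
November 1987 has 30 days: 424 − 30 = 394 left.
December 1987 has 31 days: 394 − 31 = 363 left.
January 1988 has 31 days: 363 − 31 = 332 left.
February 1988 has 29 days (1988 is a leap year): 332 − 29 = 303 left.
March 1988 has 31 days: 303 − 31 = 272 left.
April 1988 has 30 days: 272 − 30 = 242 left.
May 1988 has 31 days: 242 − 31 = 211 left.
June 1988 has 30 days: 211 − 30 = 181 left.
July 1988 has 31 days: 181 − 31 = 150 left.
August 1988 has 31 days: 150 − 31 = 119 left.
September 1988 has 30 days: 119 − 30 = 89 left.
October 1988 has 31 days: 89 − 31 = 58 left.
November 1988 has 30 days: 58 − 30 = 28 left.
28 days into December 1988 → December 28, 1988.
Subtracting 600 days from December 28, 1988:
Going back 28 days from December 28, 1988 reaches the end of the previous month; 600 − 28 = 572 left.
November 1988 has 30 days: 572 − 30 = 542 left.
October 1988 has 31 days: 542 − 31 = 511 left.
September 1988 has 30 days: 511 − 30 = 481 left.
August 1988 has 31 days: 481 − 31 = 450 left.
July 1988 has 31 days: 450 − 31 = 419 left.
June 1988 has 30 days: 419 − 30 = 389 left.
May 1988 has 31 days: 389 − 31 = 358 left.
April 1988 has 30 days: 358 − 30 = 328 left.
March 1988 has 31 days: 328 − 31 = 297 left.
February 1988 has 29 days (1988 is a leap year): 297 − 29 = 268 left.
January 1988 has 31 days: 268 − 31 = 237 left.
December 1987 has 31 days: 237 − 31 = 206 left.
November 1987 has 30 days: 206 − 30 = 176 left.
October 1987 has 31 days: 176 − 31 = 145 left.
September 1987 has 30 days: 145 − 30 = 115 left.
August 1987 has 31 days: 115 − 31 = 84 left.
July 1987 has 31 days: 84 − 31 = 53 left.
June 1987 has 30 days: 53 − 30 = 23 left.
May 1987 has 31 days; 31 − 23 = 8 → May 8, 1987.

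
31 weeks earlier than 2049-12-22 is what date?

May 19, 2049

Going back 31 weeks = 217 days from December 22, 2049.
Going back 22 days from December 22, 2049 reaches the end of the previous month; 217 − 22 = 195 left.
November 2049 has 30 days: 195 − 30 = 165 left.
October 2049 has 31 days: 165 − 31 = 134 left.
September 2049 has 30 days: 134 − 30 = 104 left.
August 2049 has 31 days: 104 − 31 = 73 left.
July 2049 has 31 days: 73 − 31 = 42 left.
June 2049 has 30 days: 42 − 30 = 12 left.
May 2049 has 31 days; 31 − 12 = 19 → May 19, 2049.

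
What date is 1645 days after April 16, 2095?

Adding 1645 days from April 16, 2095.
April has 30 days, so 30 − 16 = 14 days remain after April 16, 2095; 1645 − 14 = 1631 left.
May 2095 has 31 days: 1631 − 31 = 1600 left.
June 2095 has 30 days: 1600 − 30 = 1570 left.
July 2095 has 31 days: 1570 − 31 = 1539 left.
August 2095 has 31 days: 1539 − 31 = 1508 left.
September 2095 has 30 days: 1508 − 30 = 1478 left.
October 2095 has 31 days: 1478 − 31 = 1447 left.
November 2095 has 30 days: 1447 − 30 = 1417 left.
December 2095 has 31 days: 1417 − 31 = 1386 left.
January 2096 has 31 days: 1386 − 31 = 1355 left.
February 2096 has 29 days (2096 is a leap year): 1355 − 29 = 1326 left.
March 2096 has 31 days: 1326 − 31 = 1295 left.
April 2096 has 30 days: 1295 − 30 = 1265 left.
May 2096 has 31 days: 1265 − 31 = 1234 left.
June 2096 has 30 days: 1234 − 30 = 1204 left.
July 2096 has 31 days: 1204 − 31 = 1173 left.
August 2096 has 31 days: 1173 − 31 = 1142 left.
September 2096 has 30 days: 1142 − 30 = 1112 left.
October 2096 has 31 days: 1112 − 31 = 1081 left.
November 2096 has 30 days: 1081 − 30 = 1051 left.
December 2096 has 31 days: 1051 − 31 = 1020 left.
January 2097 has 31 days: 1020 − 31 = 989 left.
February 2097 has 28 days (2097 is not a leap year): 989 − 28 = 961 left.
March 2097 has 31 days: 961 − 31 = 930 left.
April 2097 has 30 days: 930 − 30 = 900 left.
May 2097 has 31 days: 900 − 31 = 869 left.
June 2097 has 30 days: 869 − 30 = 839 left.
July 2097 has 31 days: 839 − 31 = 808 left.
August 2097 has 31 days: 808 − 31 = 777 left.
September 2097 has 30 days: 777 − 30 = 747 left.
October 2097 has 31 days: 747 − 31 = 716 left.
November 2097 has 30 days: 716 − 30 = 686 left.
December 2097 has 31 days: 686 − 31 = 655 left.
January 2098 has 31 days: 655 − 31 = 624 left.
February 2098 has 28 days (2098 is not a leap year): 624 − 28 = 596 left.
March 2098 has 31 days: 596 − 31 = 565 left.
April 2098 has 30 days: 565 − 30 = 535 left.
May 2098 has 31 days: 535 − 31 = 504 left.
June 2098 has 30 days: 504 − 30 = 474 left.
July 2098 has 31 days: 474 − 31 = 443 left.
August 2098 has 31 days: 443 − 31 = 412 left.
September 2098 has 30 days: 412 − 30 = 382 left.
October 2098 has 31 days: 382 − 31 = 351 left.
November 2098 has 30 days: 351 − 30 = 321 left.
December 2098 has 31 days: 321 − 31 = 290 left.
January 2099 has 31 days: 290 − 31 = 259 left.
February 2099 has 28 days (2099 is not a leap year): 259 − 28 = 231 left.
March 2099 has 31 days: 231 − 31 = 200 left.
April 2099 has 30 days: 200 − 30 = 170 left.
May 2099 has 31 days: 170 − 31 = 139 left.
June 2099 has 30 days: 139 − 30 = 109 left.
July 2099 has 31 days: 109 − 31 = 78 left.
August 2099 has 31 days: 78 − 31 = 47 left.
September 2099 has 30 days: 47 − 30 = 17 left.
17 days into October 2099 → October 17, 2099.

October 17, 2099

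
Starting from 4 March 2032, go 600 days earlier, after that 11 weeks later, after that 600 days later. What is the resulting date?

Counting back 600 days from March 4, 2032:
Going back 4 days from March 4, 2032 reaches the end of the previous month; 600 − 4 = 596 left.
February 2032 has 29 days (2032 is a leap year): 596 − 29 = 567 left.
January 2032 has 31 days: 567 − 31 = 536 left.
December 2031 has 31 days: 536 − 31 = 505 left.
November 2031 has 30 days: 505 − 30 = 475 left.
October 2031 has 31 days: 475 − 31 = 444 left.
September 2031 has 30 days: 444 − 30 = 414 left.
August 2031 has 31 days: 414 − 31 = 383 left.
July 2031 has 31 days: 383 − 31 = 352 left.
June 2031 has 30 days: 352 − 30 = 322 left.
May 2031 has 31 days: 322 − 31 = 291 left.
April 2031 has 30 days: 291 − 30 = 261 left.
March 2031 has 31 days: 261 − 31 = 230 left.
February 2031 has 28 days (2031 is not a leap year): 230 − 28 = 202 left.
January 2031 has 31 days: 202 − 31 = 171 left.
December 2030 has 31 days: 171 − 31 = 140 left.
November 2030 has 30 days: 140 − 30 = 110 left.
October 2030 has 31 days: 110 − 31 = 79 left.
September 2030 has 30 days: 79 − 30 = 49 left.
August 2030 has 31 days: 49 − 31 = 18 left.
July 2030 has 31 days; 31 − 18 = 13 → July 13, 2030.
Advancing 11 weeks (= 77 days) from July 13, 2030:
July has 31 days, so 31 − 13 = 18 days remain after July 13, 2030; 77 − 18 = 59 left.
August 2030 has 31 days: 59 − 31 = 28 left.
28 days into September 2030 → September 28, 2030.
Advancing 600 days from September 28, 2030:
September has 30 days, so 30 − 28 = 2 days remain after September 28, 2030; 600 − 2 = 598 left.
October 2030 has 31 days: 598 − 31 = 567 left.
November 2030 has 30 days: 567 − 30 = 537 left.
December 2030 has 31 days: 537 − 31 = 506 left.
January 2031 has 31 days: 506 − 31 = 475 left.
February 2031 has 28 days (2031 is not a leap year): 475 − 28 = 447 left.
March 2031 has 31 days: 447 − 31 = 416 left.
April 2031 has 30 days: 416 − 30 = 386 left.
May 2031 has 31 days: 386 − 31 = 355 left.
June 2031 has 30 days: 355 − 30 = 325 left.
July 2031 has 31 days: 325 − 31 = 294 left.
August 2031 has 31 days: 294 − 31 = 263 left.
September 2031 has 30 days: 263 − 30 = 233 left.
October 2031 has 31 days: 233 − 31 = 202 left.
November 2031 has 30 days: 202 − 30 = 172 left.
December 2031 has 31 days: 172 − 31 = 141 left.
January 2032 has 31 days: 141 − 31 = 110 left.
February 2032 has 29 days (2032 is a leap year): 110 − 29 = 81 left.
March 2032 has 31 days: 81 − 31 = 50 left.
April 2032 has 30 days: 50 − 30 = 20 left.
20 days into May 2032 → May 20, 2032.

May 20, 2032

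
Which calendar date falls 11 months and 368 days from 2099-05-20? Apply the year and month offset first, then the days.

Counting forward 11 months and 368 days from May 20, 2099: first the month/year part, then the days.
month 5 + 11 = 16, which is month 4 of year 2100 → April 2100.
Day 20 is valid in April, giving April 20, 2100.
Now add 368 days from April 20, 2100.
April has 30 days, so 30 − 20 = 10 days remain after April 20, 2100; 368 − 10 = 358 left.
May 2100 has 31 days: 358 − 31 = 327 left.
June 2100 has 30 days: 327 − 30 = 297 left.
July 2100 has 31 days: 297 − 31 = 266 left.
August 2100 has 31 days: 266 − 31 = 235 left.
September 2100 has 30 days: 235 − 30 = 205 left.
October 2100 has 31 days: 205 − 31 = 174 left.
November 2100 has 30 days: 174 − 30 = 144 left.
December 2100 has 31 days: 144 − 31 = 113 left.
January 2101 has 31 days: 113 − 31 = 82 left.
February 2101 has 28 days (2101 is not a leap year): 82 − 28 = 54 left.
March 2101 has 31 days: 54 − 31 = 23 left.
23 days into April 2101 → April 23, 2101.

April 23, 2101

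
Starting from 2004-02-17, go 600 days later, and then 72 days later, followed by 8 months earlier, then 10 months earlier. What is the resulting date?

Advancing 600 days from February 17, 2004:
February has 29 days, so 29 − 17 = 12 days remain after February 17, 2004; 600 − 12 = 588 left.
March 2004 has 31 days: 588 − 31 = 557 left.
April 2004 has 30 days: 557 − 30 = 527 left.
May 2004 has 31 days: 527 − 31 = 496 left.
June 2004 has 30 days: 496 − 30 = 466 left.
July 2004 has 31 days: 466 − 31 = 435 left.
August 2004 has 31 days: 435 − 31 = 404 left.
September 2004 has 30 days: 404 − 30 = 374 left.
October 2004 has 31 days: 374 − 31 = 343 left.
November 2004 has 30 days: 343 − 30 = 313 left.
December 2004 has 31 days: 313 − 31 = 282 left.
January 2005 has 31 days: 282 − 31 = 251 left.
February 2005 has 28 days (2005 is not a leap year): 251 − 28 = 223 left.
March 2005 has 31 days: 223 − 31 = 192 left.
April 2005 has 30 days: 192 − 30 = 162 left.
May 2005 has 31 days: 162 − 31 = 131 left.
June 2005 has 30 days: 131 − 30 = 101 left.
July 2005 has 31 days: 101 − 31 = 70 left.
August 2005 has 31 days: 70 − 31 = 39 left.
September 2005 has 30 days: 39 − 30 = 9 left.
9 days into October 2005 → October 9, 2005.
Adding 72 days from October 9, 2005:
October has 31 days, so 31 − 9 = 22 days remain after October 9, 2005; 72 − 22 = 50 left.
November 2005 has 30 days: 50 − 30 = 20 left.
20 days into December 2005 → December 20, 2005.
Subtracting 8 months from December 20, 2005:
month 12 − 8 = 4 → April 2005.
Day 20 is valid in April, giving April 20, 2005.
Going back 10 months from April 20, 2005:
month 4 − 10 = -6, which is month 6 of year 2004 → June 2004.
Day 20 is valid in June, giving June 20, 2004.

June 20, 2004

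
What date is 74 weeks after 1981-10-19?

March 21, 1983

Adding 74 weeks = 518 days from October 19, 1981.
October has 31 days, so 31 − 19 = 12 days remain after October 19, 1981; 518 − 12 = 506 left.
November 1981 has 30 days: 506 − 30 = 476 left.
December 1981 has 31 days: 476 − 31 = 445 left.
January 1982 has 31 days: 445 − 31 = 414 left.
February 1982 has 28 days (1982 is not a leap year): 414 − 28 = 386 left.
March 1982 has 31 days: 386 − 31 = 355 left.
April 1982 has 30 days: 355 − 30 = 325 left.
May 1982 has 31 days: 325 − 31 = 294 left.
June 1982 has 30 days: 294 − 30 = 264 left.
July 1982 has 31 days: 264 − 31 = 233 left.
August 1982 has 31 days: 233 − 31 = 202 left.
September 1982 has 30 days: 202 − 30 = 172 left.
October 1982 has 31 days: 172 − 31 = 141 left.
November 1982 has 30 days: 141 − 30 = 111 left.
December 1982 has 31 days: 111 − 31 = 80 left.
January 1983 has 31 days: 80 − 31 = 49 left.
February 1983 has 28 days (1983 is not a leap year): 49 − 28 = 21 left.
21 days into March 1983 → March 21, 1983.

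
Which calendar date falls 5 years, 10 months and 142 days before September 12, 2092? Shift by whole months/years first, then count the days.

June 23, 2086

Counting back 5 years, 10 months and 142 days from September 12, 2092: first the month/year part, then the days.
-5 years → 2087; month 9 − 10 = -1, which is month 11 of year 2086 → November 2086.
Day 12 is valid in November, giving November 12, 2086.
Now subtract 142 days from November 12, 2086.
Going back 12 days from November 12, 2086 reaches the end of the previous month; 142 − 12 = 130 left.
October 2086 has 31 days: 130 − 31 = 99 left.
September 2086 has 30 days: 99 − 30 = 69 left.
August 2086 has 31 days: 69 − 31 = 38 left.
July 2086 has 31 days: 38 − 31 = 7 left.
June 2086 has 30 days; 30 − 7 = 23 → June 23, 2086.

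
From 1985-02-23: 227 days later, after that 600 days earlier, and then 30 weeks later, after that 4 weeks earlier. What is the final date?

Adding 227 days from February 23, 1985:
February has 28 days, so 28 − 23 = 5 days remain after February 23, 1985; 227 − 5 = 222 left.
March 1985 has 31 days: 222 − 31 = 191 left.
April 1985 has 30 days: 191 − 30 = 161 left.
May 1985 has 31 days: 161 − 31 = 130 left.
June 1985 has 30 days: 130 − 30 = 100 left.
July 1985 has 31 days: 100 − 31 = 69 left.
August 1985 has 31 days: 69 − 31 = 38 left.
September 1985 has 30 days: 38 − 30 = 8 left.
8 days into October 1985 → October 8, 1985.
Counting back 600 days from October 8, 1985:
Going back 8 days from October 8, 1985 reaches the end of the previous month; 600 − 8 = 592 left.
September 1985 has 30 days: 592 − 30 = 562 left.
August 1985 has 31 days: 562 − 31 = 531 left.
July 1985 has 31 days: 531 − 31 = 500 left.
June 1985 has 30 days: 500 − 30 = 470 left.
May 1985 has 31 days: 470 − 31 = 439 left.
April 1985 has 30 days: 439 − 30 = 409 left.
March 1985 has 31 days: 409 − 31 = 378 left.
February 1985 has 28 days (1985 is not a leap year): 378 − 28 = 350 left.
January 1985 has 31 days: 350 − 31 = 319 left.
December 1984 has 31 days: 319 − 31 = 288 left.
November 1984 has 30 days: 288 − 30 = 258 left.
October 1984 has 31 days: 258 − 31 = 227 left.
September 1984 has 30 days: 227 − 30 = 197 left.
August 1984 has 31 days: 197 − 31 = 166 left.
July 1984 has 31 days: 166 − 31 = 135 left.
June 1984 has 30 days: 135 − 30 = 105 left.
May 1984 has 31 days: 105 − 31 = 74 left.
April 1984 has 30 days: 74 − 30 = 44 left.
March 1984 has 31 days: 44 − 31 = 13 left.
February 1984 has 29 days; 29 − 13 = 16 → February 16, 1984.
Adding 30 weeks (= 210 days) from February 16, 1984:
February has 29 days, so 29 − 16 = 13 days remain after February 16, 1984; 210 − 13 = 197 left.
March 1984 has 31 days: 197 − 31 = 166 left.
April 1984 has 30 days: 166 − 30 = 136 left.
May 1984 has 31 days: 136 − 31 = 105 left.
June 1984 has 30 days: 105 − 30 = 75 left.
July 1984 has 31 days: 75 − 31 = 44 left.
August 1984 has 31 days: 44 − 31 = 13 left.
13 days into September 1984 → September 13, 1984.
Subtracting 4 weeks (= 28 days) from September 13, 1984:
Going back 13 days from September 13, 1984 reaches the end of the previous month; 28 − 13 = 15 left.
August 1984 has 31 days; 31 − 15 = 16 → August 16, 1984.

August 16, 1984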